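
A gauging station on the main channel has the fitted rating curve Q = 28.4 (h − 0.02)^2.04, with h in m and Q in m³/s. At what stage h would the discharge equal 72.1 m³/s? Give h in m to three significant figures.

h − h₀ = (Q/C)^(1/b) = (72.1/28.4)^(1/2.04) = 1.579 m
h = 0.02 + 1.579 = 1.599 m

1.60 m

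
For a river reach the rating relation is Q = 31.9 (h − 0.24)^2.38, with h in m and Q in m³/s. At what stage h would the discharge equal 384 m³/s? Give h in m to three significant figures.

h − h₀ = (Q/C)^(1/b) = (384/31.9)^(1/2.38) = 2.845 m
h = 0.24 + 2.845 = 3.085 m

3.08 m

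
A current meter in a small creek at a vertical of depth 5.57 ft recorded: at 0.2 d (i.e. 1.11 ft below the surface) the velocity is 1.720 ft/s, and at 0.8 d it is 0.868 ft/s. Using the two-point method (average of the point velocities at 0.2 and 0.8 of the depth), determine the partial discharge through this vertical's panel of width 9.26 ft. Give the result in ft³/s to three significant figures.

v̄ = (1.720 + 0.868) / 2 = 1.294 ft/s
q = v̄ × d × w = 1.294 × 5.57 × 9.26 = 66.74 ft³/s

66.7 ft³/s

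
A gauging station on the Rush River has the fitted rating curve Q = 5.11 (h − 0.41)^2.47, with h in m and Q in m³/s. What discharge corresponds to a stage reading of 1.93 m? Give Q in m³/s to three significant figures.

Q = 5.11 × (1.93 − 0.41)^2.47 = 5.11 × 1.52^2.47 = 14.37 m³/s

14.4 m³/s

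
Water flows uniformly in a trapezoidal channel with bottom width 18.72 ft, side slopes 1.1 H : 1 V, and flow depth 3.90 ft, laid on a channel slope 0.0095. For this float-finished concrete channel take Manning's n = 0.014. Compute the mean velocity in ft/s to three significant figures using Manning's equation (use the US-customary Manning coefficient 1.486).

A = (b + z·y)·y = (18.72 + 1.1×3.90)×3.90 = 89.74 ft²
P = b + 2y√(1+z²) = 18.72 + 2×3.90×√(1+1.1²) = 30.32 ft
R = A/P = 89.74/30.32 = 2.960 ft
Q = (1.486/n)·A·R^(2/3)·S^(1/2) = (1.486/0.014) × 89.74 × 2.960^(2/3) × 0.0095^(1/2) = 1914 ft³/s
V = Q/A = 1914/89.74 = 21.33 ft/s

21.3 ft/s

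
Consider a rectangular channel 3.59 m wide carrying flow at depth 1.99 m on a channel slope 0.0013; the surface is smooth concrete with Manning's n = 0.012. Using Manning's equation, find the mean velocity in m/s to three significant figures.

2.89 m/s

A = b·y = 3.59 × 1.99 = 7.144 m²
P = b + 2y = 3.59 + 2×1.99 = 7.570 m
R = A/P = 7.144/7.570 = 0.9437 m
Q = (1/n)·A·R^(2/3)·S^(1/2) = (1/0.012) × 7.144 × 0.9437^(2/3) × 0.0013^(1/2) = 20.65 m³/s
V = Q/A = 20.65/7.144 = 2.891 m/s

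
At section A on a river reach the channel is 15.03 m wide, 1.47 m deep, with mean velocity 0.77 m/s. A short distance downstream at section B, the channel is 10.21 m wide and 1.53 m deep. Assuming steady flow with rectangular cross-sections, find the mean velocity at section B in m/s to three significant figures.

1.09 m/s

Q = A₁V₁ = (15.03×1.47) × 0.77 = 17.01 m³/s
A₂ = 10.21 × 1.53 = 15.62 m²
V₂ = Q/A₂ = 17.01/15.62 = 1.089 m/s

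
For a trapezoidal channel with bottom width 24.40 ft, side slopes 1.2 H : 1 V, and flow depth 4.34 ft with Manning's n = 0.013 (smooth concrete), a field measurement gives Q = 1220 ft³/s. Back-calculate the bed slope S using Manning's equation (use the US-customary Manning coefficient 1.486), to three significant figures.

A = (b + z·y)·y = (24.40 + 1.2×4.34)×4.34 = 128.5 ft²
P = b + 2y√(1+z²) = 24.40 + 2×4.34×√(1+1.2²) = 37.96 ft
R = A/P = 128.5/37.96 = 3.385 ft
S = (Q·n / (1.486·A·R^(2/3)))² = (1220×0.013 / (1.486×128.5×2.255))² = 0.001357

0.00136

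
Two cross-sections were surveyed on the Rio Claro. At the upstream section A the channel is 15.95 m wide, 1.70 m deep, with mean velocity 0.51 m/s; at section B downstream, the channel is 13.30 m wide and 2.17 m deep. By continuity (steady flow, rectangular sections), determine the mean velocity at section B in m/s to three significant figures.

Q = A₁V₁ = (15.95×1.70) × 0.51 = 13.83 m³/s
A₂ = 13.30 × 2.17 = 28.86 m²
V₂ = Q/A₂ = 13.83/28.86 = 0.4791 m/s

0.479 m/s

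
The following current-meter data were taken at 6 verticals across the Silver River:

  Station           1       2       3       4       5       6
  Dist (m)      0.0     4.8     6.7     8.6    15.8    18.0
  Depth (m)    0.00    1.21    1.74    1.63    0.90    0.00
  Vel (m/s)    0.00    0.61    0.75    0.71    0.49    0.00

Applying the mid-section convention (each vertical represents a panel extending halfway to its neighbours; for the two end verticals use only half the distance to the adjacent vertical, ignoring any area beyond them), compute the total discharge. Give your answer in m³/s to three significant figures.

w_2 = (6.7 − 0.0)/2 = 3.35 m; q_2 = 0.61 × 1.21 × 3.35 = 2.473 m³/s
w_3 = (8.6 − 4.8)/2 = 1.9 m; q_3 = 0.75 × 1.74 × 1.9 = 2.480 m³/s
w_4 = (15.8 − 6.7)/2 = 4.55 m; q_4 = 0.71 × 1.63 × 4.55 = 5.266 m³/s
w_5 = (18.0 − 8.6)/2 = 4.7 m; q_5 = 0.49 × 0.90 × 4.7 = 2.073 m³/s
Stations 1, 6 contribute zero (depth or velocity is 0).
Q = Σ qᵢ = 12.29 m³/s

12.3 m³/s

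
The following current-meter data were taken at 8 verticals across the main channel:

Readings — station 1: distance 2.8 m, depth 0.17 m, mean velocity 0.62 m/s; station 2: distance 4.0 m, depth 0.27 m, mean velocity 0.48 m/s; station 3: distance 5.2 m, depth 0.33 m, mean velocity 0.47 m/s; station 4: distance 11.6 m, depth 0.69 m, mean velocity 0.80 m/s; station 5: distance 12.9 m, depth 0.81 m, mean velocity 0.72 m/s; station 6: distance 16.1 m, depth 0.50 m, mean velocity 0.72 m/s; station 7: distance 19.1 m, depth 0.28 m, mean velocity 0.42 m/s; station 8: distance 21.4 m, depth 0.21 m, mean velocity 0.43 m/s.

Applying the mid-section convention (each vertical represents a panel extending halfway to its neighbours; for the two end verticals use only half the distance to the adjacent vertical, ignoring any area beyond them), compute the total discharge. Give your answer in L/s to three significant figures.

5780 L/s

w_1 = (4.0 − 2.8)/2 = 0.6 m; q_1 = 0.62 × 0.17 × 0.6 = 0.06324 m³/s
w_2 = (5.2 − 2.8)/2 = 1.2 m; q_2 = 0.48 × 0.27 × 1.2 = 0.1555 m³/s
w_3 = (11.6 − 4.0)/2 = 3.8 m; q_3 = 0.47 × 0.33 × 3.8 = 0.5894 m³/s
w_4 = (12.9 − 5.2)/2 = 3.85 m; q_4 = 0.80 × 0.69 × 3.85 = 2.125 m³/s
w_5 = (16.1 − 11.6)/2 = 2.25 m; q_5 = 0.72 × 0.81 × 2.25 = 1.312 m³/s
w_6 = (19.1 − 12.9)/2 = 3.1 m; q_6 = 0.72 × 0.50 × 3.1 = 1.116 m³/s
w_7 = (21.4 − 16.1)/2 = 2.65 m; q_7 = 0.42 × 0.28 × 2.65 = 0.3116 m³/s
w_8 = (21.4 − 19.1)/2 = 1.15 m; q_8 = 0.43 × 0.21 × 1.15 = 0.1038 m³/s
Q = Σ qᵢ = 5.777 m³/s
= 5.777 × 1000 = 5777 L/s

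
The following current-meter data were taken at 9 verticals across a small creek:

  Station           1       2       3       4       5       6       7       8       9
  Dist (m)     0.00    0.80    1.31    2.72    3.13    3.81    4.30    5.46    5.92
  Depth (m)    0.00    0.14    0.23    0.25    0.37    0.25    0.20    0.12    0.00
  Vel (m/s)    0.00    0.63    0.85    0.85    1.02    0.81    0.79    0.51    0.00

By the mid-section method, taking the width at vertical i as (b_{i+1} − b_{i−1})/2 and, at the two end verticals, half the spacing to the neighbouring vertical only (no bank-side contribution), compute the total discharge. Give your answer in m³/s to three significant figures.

0.943 m³/s

w_2 = (1.31 − 0.00)/2 = 0.655 m; q_2 = 0.63 × 0.14 × 0.655 = 0.05777 m³/s
w_3 = (2.72 − 0.80)/2 = 0.96 m; q_3 = 0.85 × 0.23 × 0.96 = 0.1877 m³/s
w_4 = (3.13 − 1.31)/2 = 0.91 m; q_4 = 0.85 × 0.25 × 0.91 = 0.1934 m³/s
w_5 = (3.81 − 2.72)/2 = 0.545 m; q_5 = 1.02 × 0.37 × 0.545 = 0.2057 m³/s
w_6 = (4.30 − 3.13)/2 = 0.585 m; q_6 = 0.81 × 0.25 × 0.585 = 0.1185 m³/s
w_7 = (5.46 − 3.81)/2 = 0.825 m; q_7 = 0.79 × 0.20 × 0.825 = 0.1304 m³/s
w_8 = (5.92 − 4.30)/2 = 0.81 m; q_8 = 0.51 × 0.12 × 0.81 = 0.04957 m³/s
Stations 1, 9 contribute zero (depth or velocity is 0).
Q = Σ qᵢ = 0.9429 m³/s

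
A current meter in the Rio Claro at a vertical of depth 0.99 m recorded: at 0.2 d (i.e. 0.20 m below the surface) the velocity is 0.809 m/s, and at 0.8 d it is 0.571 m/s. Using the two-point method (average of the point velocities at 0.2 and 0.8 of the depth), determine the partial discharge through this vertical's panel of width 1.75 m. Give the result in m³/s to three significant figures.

v̄ = (0.809 + 0.571) / 2 = 0.6900 m/s
q = v̄ × d × w = 0.6900 × 0.99 × 1.75 = 1.195 m³/s

1.20 m³/s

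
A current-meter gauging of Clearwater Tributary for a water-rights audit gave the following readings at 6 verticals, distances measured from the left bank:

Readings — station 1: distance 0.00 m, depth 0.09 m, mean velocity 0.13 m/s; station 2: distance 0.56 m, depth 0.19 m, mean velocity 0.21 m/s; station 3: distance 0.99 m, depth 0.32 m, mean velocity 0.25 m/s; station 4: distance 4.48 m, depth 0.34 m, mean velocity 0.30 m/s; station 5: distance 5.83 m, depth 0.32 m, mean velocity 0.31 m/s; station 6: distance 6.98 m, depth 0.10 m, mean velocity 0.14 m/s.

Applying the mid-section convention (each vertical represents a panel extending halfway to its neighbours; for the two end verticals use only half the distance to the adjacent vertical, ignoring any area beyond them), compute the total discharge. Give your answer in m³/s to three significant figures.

w_1 = (0.56 − 0.00)/2 = 0.28 m; q_1 = 0.13 × 0.09 × 0.28 = 0.003276 m³/s
w_2 = (0.99 − 0.00)/2 = 0.495 m; q_2 = 0.21 × 0.19 × 0.495 = 0.01975 m³/s
w_3 = (4.48 − 0.56)/2 = 1.96 m; q_3 = 0.25 × 0.32 × 1.96 = 0.1568 m³/s
w_4 = (5.83 − 0.99)/2 = 2.42 m; q_4 = 0.30 × 0.34 × 2.42 = 0.2468 m³/s
w_5 = (6.98 − 4.48)/2 = 1.25 m; q_5 = 0.31 × 0.32 × 1.25 = 0.1240 m³/s
w_6 = (6.98 − 5.83)/2 = 0.575 m; q_6 = 0.14 × 0.10 × 0.575 = 0.008050 m³/s
Q = Σ qᵢ = 0.5587 m³/s

0.559 m³/s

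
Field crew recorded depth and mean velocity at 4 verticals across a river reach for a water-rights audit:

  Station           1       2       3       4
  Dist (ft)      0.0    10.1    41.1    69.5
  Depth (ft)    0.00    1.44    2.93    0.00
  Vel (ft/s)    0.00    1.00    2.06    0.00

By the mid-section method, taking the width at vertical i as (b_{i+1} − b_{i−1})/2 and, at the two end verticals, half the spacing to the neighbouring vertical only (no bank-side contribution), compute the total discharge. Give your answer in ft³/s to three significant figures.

209 ft³/s

w_2 = (41.1 − 0.0)/2 = 20.55 ft; q_2 = 1.00 × 1.44 × 20.55 = 29.59 ft³/s
w_3 = (69.5 − 10.1)/2 = 29.7 ft; q_3 = 2.06 × 2.93 × 29.7 = 179.3 ft³/s
Stations 1, 4 contribute zero (depth or velocity is 0).
Q = Σ qᵢ = 208.9 ft³/s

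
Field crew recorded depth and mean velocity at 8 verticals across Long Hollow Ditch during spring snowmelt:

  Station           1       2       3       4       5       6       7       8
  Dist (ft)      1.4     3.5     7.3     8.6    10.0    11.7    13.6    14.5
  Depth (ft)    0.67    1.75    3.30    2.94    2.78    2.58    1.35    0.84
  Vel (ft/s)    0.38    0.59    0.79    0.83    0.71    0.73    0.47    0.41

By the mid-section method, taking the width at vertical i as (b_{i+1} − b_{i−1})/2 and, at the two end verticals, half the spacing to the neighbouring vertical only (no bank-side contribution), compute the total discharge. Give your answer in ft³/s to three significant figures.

w_1 = (3.5 − 1.4)/2 = 1.05 ft; q_1 = 0.38 × 0.67 × 1.05 = 0.2673 ft³/s
w_2 = (7.3 − 1.4)/2 = 2.95 ft; q_2 = 0.59 × 1.75 × 2.95 = 3.046 ft³/s
w_3 = (8.6 − 3.5)/2 = 2.55 ft; q_3 = 0.79 × 3.30 × 2.55 = 6.648 ft³/s
w_4 = (10.0 − 7.3)/2 = 1.35 ft; q_4 = 0.83 × 2.94 × 1.35 = 3.294 ft³/s
w_5 = (11.7 − 8.6)/2 = 1.55 ft; q_5 = 0.71 × 2.78 × 1.55 = 3.059 ft³/s
w_6 = (13.6 − 10.0)/2 = 1.8 ft; q_6 = 0.73 × 2.58 × 1.8 = 3.390 ft³/s
w_7 = (14.5 − 11.7)/2 = 1.4 ft; q_7 = 0.47 × 1.35 × 1.4 = 0.8883 ft³/s
w_8 = (14.5 − 13.6)/2 = 0.45 ft; q_8 = 0.41 × 0.84 × 0.45 = 0.1550 ft³/s
Q = Σ qᵢ = 20.75 ft³/s

20.7 ft³/s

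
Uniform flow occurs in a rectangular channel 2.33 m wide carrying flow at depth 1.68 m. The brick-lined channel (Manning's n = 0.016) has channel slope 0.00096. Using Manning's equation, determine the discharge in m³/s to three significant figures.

A = b·y = 2.33 × 1.68 = 3.914 m²
P = b + 2y = 2.33 + 2×1.68 = 5.690 m
R = A/P = 3.914/5.690 = 0.6879 m
Q = (1/n)·A·R^(2/3)·S^(1/2) = (1/0.016) × 3.914 × 0.6879^(2/3) × 0.00096^(1/2) = 5.907 m³/s

5.91 m³/s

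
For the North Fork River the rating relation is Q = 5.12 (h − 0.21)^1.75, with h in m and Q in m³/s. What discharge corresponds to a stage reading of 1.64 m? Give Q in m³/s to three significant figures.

9.57 m³/s

Q = 5.12 × (1.64 − 0.21)^1.75 = 5.12 × 1.43^1.75 = 9.574 m³/s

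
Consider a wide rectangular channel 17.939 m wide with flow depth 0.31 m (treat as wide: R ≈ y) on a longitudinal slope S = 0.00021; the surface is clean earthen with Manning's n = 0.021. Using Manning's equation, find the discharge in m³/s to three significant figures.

1.76 m³/s

A = b·y = 17.939 × 0.31 = 5.561 m²
Wide channel: R ≈ y = 0.31 m
Q = (1/n)·A·R^(2/3)·S^(1/2) = (1/0.021) × 5.561 × 0.3100^(2/3) × 0.00021^(1/2) = 1.758 m³/s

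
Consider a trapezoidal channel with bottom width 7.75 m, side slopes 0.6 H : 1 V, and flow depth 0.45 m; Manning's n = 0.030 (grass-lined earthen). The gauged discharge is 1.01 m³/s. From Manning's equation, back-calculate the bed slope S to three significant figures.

A = (b + z·y)·y = (7.75 + 0.6×0.45)×0.45 = 3.609 m²
P = b + 2y√(1+z²) = 7.75 + 2×0.45×√(1+0.6²) = 8.800 m
R = A/P = 3.609/8.800 = 0.4101 m
S = (Q·n / (1·A·R^(2/3)))² = (1.01×0.030 / (1×3.609×0.5520))² = 0.0002313

0.000231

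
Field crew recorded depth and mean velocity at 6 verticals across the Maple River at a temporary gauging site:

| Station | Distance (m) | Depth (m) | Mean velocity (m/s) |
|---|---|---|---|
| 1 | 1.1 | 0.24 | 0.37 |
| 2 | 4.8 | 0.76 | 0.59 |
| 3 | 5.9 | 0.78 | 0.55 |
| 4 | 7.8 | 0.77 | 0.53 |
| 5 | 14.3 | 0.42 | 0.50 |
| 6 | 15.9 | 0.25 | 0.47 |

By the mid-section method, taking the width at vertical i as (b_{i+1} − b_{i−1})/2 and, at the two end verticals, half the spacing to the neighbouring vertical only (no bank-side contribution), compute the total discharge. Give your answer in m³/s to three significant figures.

w_1 = (4.8 − 1.1)/2 = 1.85 m; q_1 = 0.37 × 0.24 × 1.85 = 0.1643 m³/s
w_2 = (5.9 − 1.1)/2 = 2.4 m; q_2 = 0.59 × 0.76 × 2.4 = 1.076 m³/s
w_3 = (7.8 − 4.8)/2 = 1.5 m; q_3 = 0.55 × 0.78 × 1.5 = 0.6435 m³/s
w_4 = (14.3 − 5.9)/2 = 4.2 m; q_4 = 0.53 × 0.77 × 4.2 = 1.714 m³/s
w_5 = (15.9 − 7.8)/2 = 4.05 m; q_5 = 0.50 × 0.42 × 4.05 = 0.8505 m³/s
w_6 = (15.9 − 14.3)/2 = 0.8 m; q_6 = 0.47 × 0.25 × 0.8 = 0.09400 m³/s
Q = Σ qᵢ = 4.542 m³/s

4.54 m³/s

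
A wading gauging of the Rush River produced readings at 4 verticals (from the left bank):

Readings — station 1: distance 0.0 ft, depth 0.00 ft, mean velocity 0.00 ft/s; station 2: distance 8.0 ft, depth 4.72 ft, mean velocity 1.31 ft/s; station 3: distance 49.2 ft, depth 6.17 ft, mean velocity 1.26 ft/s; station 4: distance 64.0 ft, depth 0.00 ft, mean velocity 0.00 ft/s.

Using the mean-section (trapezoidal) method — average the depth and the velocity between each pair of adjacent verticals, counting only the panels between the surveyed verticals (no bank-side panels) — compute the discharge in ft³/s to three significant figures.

329 ft³/s

Panel 1-2: Δb = 8 ft, d̄ = (0.00+4.72)/2 = 2.36, v̄ = (0.00+1.31)/2 = 0.655 → q = 8×2.36×0.655 = 12.37 ft³/s
Panel 2-3: Δb = 41.2 ft, d̄ = (4.72+6.17)/2 = 5.445, v̄ = (1.31+1.26)/2 = 1.285 → q = 41.2×5.445×1.285 = 288.3 ft³/s
Panel 3-4: Δb = 14.8 ft, d̄ = (6.17+0.00)/2 = 3.085, v̄ = (1.26+0.00)/2 = 0.63 → q = 14.8×3.085×0.63 = 28.76 ft³/s
Q = Σ q = 329.4 ft³/s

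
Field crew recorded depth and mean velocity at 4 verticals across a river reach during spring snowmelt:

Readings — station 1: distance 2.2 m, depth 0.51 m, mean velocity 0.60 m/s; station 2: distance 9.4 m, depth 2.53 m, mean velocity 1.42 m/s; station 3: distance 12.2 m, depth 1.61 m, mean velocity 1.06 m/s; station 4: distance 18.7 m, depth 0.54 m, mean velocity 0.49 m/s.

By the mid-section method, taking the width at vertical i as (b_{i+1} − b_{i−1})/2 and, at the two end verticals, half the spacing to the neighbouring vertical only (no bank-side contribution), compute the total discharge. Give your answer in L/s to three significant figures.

27900 L/s

w_1 = (9.4 − 2.2)/2 = 3.6 m; q_1 = 0.60 × 0.51 × 3.6 = 1.102 m³/s
w_2 = (12.2 − 2.2)/2 = 5 m; q_2 = 1.42 × 2.53 × 5 = 17.96 m³/s
w_3 = (18.7 − 9.4)/2 = 4.65 m; q_3 = 1.06 × 1.61 × 4.65 = 7.936 m³/s
w_4 = (18.7 − 12.2)/2 = 3.25 m; q_4 = 0.49 × 0.54 × 3.25 = 0.8600 m³/s
Q = Σ qᵢ = 27.86 m³/s
= 27.86 × 1000 = 27860 L/s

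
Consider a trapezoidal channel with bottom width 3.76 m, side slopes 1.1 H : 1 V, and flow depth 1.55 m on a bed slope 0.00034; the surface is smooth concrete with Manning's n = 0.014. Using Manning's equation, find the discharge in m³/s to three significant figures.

A = (b + z·y)·y = (3.76 + 1.1×1.55)×1.55 = 8.471 m²
P = b + 2y√(1+z²) = 3.76 + 2×1.55×√(1+1.1²) = 8.368 m
R = A/P = 8.471/8.368 = 1.012 m
Q = (1/n)·A·R^(2/3)·S^(1/2) = (1/0.014) × 8.471 × 1.012^(2/3) × 0.00034^(1/2) = 11.25 m³/s

11.2 m³/s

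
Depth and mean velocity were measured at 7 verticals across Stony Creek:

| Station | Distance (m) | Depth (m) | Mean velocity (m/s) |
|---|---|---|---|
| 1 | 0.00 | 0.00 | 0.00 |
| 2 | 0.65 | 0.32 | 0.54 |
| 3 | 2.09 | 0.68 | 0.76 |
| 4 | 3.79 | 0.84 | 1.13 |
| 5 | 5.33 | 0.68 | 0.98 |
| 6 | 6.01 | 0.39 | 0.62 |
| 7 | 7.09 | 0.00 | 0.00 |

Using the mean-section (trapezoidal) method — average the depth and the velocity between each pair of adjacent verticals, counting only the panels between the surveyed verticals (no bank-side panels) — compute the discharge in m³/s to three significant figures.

Panel 1-2: Δb = 0.65 m, d̄ = (0.00+0.32)/2 = 0.16, v̄ = (0.00+0.54)/2 = 0.27 → q = 0.65×0.16×0.27 = 0.02808 m³/s
Panel 2-3: Δb = 1.44 m, d̄ = (0.32+0.68)/2 = 0.5, v̄ = (0.54+0.76)/2 = 0.65 → q = 1.44×0.5×0.65 = 0.4680 m³/s
Panel 3-4: Δb = 1.7 m, d̄ = (0.68+0.84)/2 = 0.76, v̄ = (0.76+1.13)/2 = 0.945 → q = 1.7×0.76×0.945 = 1.221 m³/s
Panel 4-5: Δb = 1.54 m, d̄ = (0.84+0.68)/2 = 0.76, v̄ = (1.13+0.98)/2 = 1.055 → q = 1.54×0.76×1.055 = 1.235 m³/s
Panel 5-6: Δb = 0.68 m, d̄ = (0.68+0.39)/2 = 0.535, v̄ = (0.98+0.62)/2 = 0.8 → q = 0.68×0.535×0.8 = 0.2910 m³/s
Panel 6-7: Δb = 1.08 m, d̄ = (0.39+0.00)/2 = 0.195, v̄ = (0.62+0.00)/2 = 0.31 → q = 1.08×0.195×0.31 = 0.06529 m³/s
Q = Σ q = 3.308 m³/s

3.31 m³/s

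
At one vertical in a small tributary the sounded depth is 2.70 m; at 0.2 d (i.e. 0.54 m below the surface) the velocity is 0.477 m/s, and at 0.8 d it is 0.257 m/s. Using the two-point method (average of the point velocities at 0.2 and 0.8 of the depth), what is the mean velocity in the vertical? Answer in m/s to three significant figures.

v̄ = (0.477 + 0.257) / 2 = 0.3670 m/s

0.367 m/s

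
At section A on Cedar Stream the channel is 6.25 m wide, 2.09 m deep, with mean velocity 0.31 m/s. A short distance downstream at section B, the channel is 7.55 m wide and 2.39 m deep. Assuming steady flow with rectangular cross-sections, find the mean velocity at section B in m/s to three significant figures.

Q = A₁V₁ = (6.25×2.09) × 0.31 = 4.049 m³/s
A₂ = 7.55 × 2.39 = 18.04 m²
V₂ = Q/A₂ = 4.049/18.04 = 0.2244 m/s

0.224 m/s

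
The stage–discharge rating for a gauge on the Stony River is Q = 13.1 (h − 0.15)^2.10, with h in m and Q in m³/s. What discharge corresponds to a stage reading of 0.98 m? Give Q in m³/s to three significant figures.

Q = 13.1 × (0.98 − 0.15)^2.10 = 13.1 × 0.83^2.10 = 8.858 m³/s

8.86 m³/s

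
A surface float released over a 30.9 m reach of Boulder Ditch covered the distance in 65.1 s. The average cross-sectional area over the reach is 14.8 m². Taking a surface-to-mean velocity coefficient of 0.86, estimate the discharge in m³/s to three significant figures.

v_surface = L / t̄ = 30.9 / 65.1 = 0.4747 m/s
v_mean = 0.86 × 0.4747 = 0.4082 m/s
Q = A × v_mean = 14.8 × 0.4082 = 6.041 m³/s

6.04 m³/s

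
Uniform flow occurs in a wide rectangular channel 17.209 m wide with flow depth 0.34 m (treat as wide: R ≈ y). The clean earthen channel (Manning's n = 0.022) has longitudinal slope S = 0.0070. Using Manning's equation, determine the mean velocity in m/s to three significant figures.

A = b·y = 17.209 × 0.34 = 5.851 m²
Wide channel: R ≈ y = 0.34 m
Q = (1/n)·A·R^(2/3)·S^(1/2) = (1/0.022) × 5.851 × 0.3400^(2/3) × 0.0070^(1/2) = 10.84 m³/s
V = Q/A = 10.84/5.851 = 1.853 m/s

1.85 m/s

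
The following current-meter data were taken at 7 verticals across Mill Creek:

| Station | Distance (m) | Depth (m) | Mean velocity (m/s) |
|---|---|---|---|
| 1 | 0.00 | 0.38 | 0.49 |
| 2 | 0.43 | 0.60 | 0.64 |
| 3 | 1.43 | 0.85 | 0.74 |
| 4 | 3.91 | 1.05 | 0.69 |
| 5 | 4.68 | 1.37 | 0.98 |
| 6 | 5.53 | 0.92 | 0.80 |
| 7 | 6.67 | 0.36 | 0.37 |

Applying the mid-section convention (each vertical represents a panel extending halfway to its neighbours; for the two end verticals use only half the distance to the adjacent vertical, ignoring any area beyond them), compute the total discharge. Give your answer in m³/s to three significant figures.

4.48 m³/s

w_1 = (0.43 − 0.00)/2 = 0.215 m; q_1 = 0.49 × 0.38 × 0.215 = 0.04003 m³/s
w_2 = (1.43 − 0.00)/2 = 0.715 m; q_2 = 0.64 × 0.60 × 0.715 = 0.2746 m³/s
w_3 = (3.91 − 0.43)/2 = 1.74 m; q_3 = 0.74 × 0.85 × 1.74 = 1.094 m³/s
w_4 = (4.68 − 1.43)/2 = 1.625 m; q_4 = 0.69 × 1.05 × 1.625 = 1.177 m³/s
w_5 = (5.53 − 3.91)/2 = 0.81 m; q_5 = 0.98 × 1.37 × 0.81 = 1.088 m³/s
w_6 = (6.67 − 4.68)/2 = 0.995 m; q_6 = 0.80 × 0.92 × 0.995 = 0.7323 m³/s
w_7 = (6.67 − 5.53)/2 = 0.57 m; q_7 = 0.37 × 0.36 × 0.57 = 0.07592 m³/s
Q = Σ qᵢ = 4.482 m³/s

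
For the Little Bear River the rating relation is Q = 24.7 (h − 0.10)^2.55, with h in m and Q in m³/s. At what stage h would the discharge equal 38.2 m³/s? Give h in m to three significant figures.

1.29 m

h − h₀ = (Q/C)^(1/b) = (38.2/24.7)^(1/2.55) = 1.186 m
h = 0.10 + 1.186 = 1.286 m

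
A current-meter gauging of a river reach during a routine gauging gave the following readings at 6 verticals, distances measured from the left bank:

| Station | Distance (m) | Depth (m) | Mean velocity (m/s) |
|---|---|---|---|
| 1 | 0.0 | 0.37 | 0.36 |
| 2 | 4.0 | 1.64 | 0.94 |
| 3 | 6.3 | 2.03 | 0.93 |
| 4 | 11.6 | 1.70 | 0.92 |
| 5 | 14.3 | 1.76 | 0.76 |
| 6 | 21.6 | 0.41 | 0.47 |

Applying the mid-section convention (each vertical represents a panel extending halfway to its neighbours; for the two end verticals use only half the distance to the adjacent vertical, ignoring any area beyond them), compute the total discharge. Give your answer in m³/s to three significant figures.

25.9 m³/s

w_1 = (4.0 − 0.0)/2 = 2 m; q_1 = 0.36 × 0.37 × 2 = 0.2664 m³/s
w_2 = (6.3 − 0.0)/2 = 3.15 m; q_2 = 0.94 × 1.64 × 3.15 = 4.856 m³/s
w_3 = (11.6 − 4.0)/2 = 3.8 m; q_3 = 0.93 × 2.03 × 3.8 = 7.174 m³/s
w_4 = (14.3 − 6.3)/2 = 4 m; q_4 = 0.92 × 1.70 × 4 = 6.256 m³/s
w_5 = (21.6 − 11.6)/2 = 5 m; q_5 = 0.76 × 1.76 × 5 = 6.688 m³/s
w_6 = (21.6 − 14.3)/2 = 3.65 m; q_6 = 0.47 × 0.41 × 3.65 = 0.7034 m³/s
Q = Σ qᵢ = 25.94 m³/s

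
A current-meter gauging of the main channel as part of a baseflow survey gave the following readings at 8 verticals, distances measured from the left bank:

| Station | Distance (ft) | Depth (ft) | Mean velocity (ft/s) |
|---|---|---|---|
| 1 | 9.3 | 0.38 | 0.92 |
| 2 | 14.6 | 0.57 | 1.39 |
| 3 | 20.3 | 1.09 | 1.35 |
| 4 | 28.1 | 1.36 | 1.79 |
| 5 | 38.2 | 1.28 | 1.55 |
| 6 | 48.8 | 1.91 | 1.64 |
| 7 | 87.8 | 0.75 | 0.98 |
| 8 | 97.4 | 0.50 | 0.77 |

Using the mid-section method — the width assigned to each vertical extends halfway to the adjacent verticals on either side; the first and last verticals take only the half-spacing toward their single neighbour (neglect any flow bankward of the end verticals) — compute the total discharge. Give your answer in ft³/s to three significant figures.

155 ft³/s

w_1 = (14.6 − 9.3)/2 = 2.65 ft; q_1 = 0.92 × 0.38 × 2.65 = 0.9264 ft³/s
w_2 = (20.3 − 9.3)/2 = 5.5 ft; q_2 = 1.39 × 0.57 × 5.5 = 4.358 ft³/s
w_3 = (28.1 − 14.6)/2 = 6.75 ft; q_3 = 1.35 × 1.09 × 6.75 = 9.933 ft³/s
w_4 = (38.2 − 20.3)/2 = 8.95 ft; q_4 = 1.79 × 1.36 × 8.95 = 21.79 ft³/s
w_5 = (48.8 − 28.1)/2 = 10.35 ft; q_5 = 1.55 × 1.28 × 10.35 = 20.53 ft³/s
w_6 = (87.8 − 38.2)/2 = 24.8 ft; q_6 = 1.64 × 1.91 × 24.8 = 77.68 ft³/s
w_7 = (97.4 − 48.8)/2 = 24.3 ft; q_7 = 0.98 × 0.75 × 24.3 = 17.86 ft³/s
w_8 = (97.4 − 87.8)/2 = 4.8 ft; q_8 = 0.77 × 0.50 × 4.8 = 1.848 ft³/s
Q = Σ qᵢ = 154.9 ft³/s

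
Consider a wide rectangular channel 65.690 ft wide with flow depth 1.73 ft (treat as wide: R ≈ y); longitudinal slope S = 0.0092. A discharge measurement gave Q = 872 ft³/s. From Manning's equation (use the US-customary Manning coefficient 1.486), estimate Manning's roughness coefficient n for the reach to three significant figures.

A = b·y = 65.690 × 1.73 = 113.6 ft²
Wide channel: R ≈ y = 1.73 ft
n = (1.486/Q)·A·R^(2/3)·S^(1/2) = (1.486/872) × 113.6 × 1.441 × 0.09592 = 0.02677

0.0268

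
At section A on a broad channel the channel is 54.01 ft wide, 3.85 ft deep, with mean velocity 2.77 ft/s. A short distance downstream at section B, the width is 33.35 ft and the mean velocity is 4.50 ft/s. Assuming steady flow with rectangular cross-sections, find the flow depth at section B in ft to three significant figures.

Q = A₁V₁ = (54.01×3.85) × 2.77 = 576.0 ft³/s
d₂ = Q/(b₂ V₂) = 576.0/(33.35×4.50) = 3.838 ft

3.84 ft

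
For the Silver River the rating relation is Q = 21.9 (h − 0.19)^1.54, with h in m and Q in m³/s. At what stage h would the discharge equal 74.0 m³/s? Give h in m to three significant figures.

2.39 m

h − h₀ = (Q/C)^(1/b) = (74.0/21.9)^(1/1.54) = 2.205 m
h = 0.19 + 2.205 = 2.395 m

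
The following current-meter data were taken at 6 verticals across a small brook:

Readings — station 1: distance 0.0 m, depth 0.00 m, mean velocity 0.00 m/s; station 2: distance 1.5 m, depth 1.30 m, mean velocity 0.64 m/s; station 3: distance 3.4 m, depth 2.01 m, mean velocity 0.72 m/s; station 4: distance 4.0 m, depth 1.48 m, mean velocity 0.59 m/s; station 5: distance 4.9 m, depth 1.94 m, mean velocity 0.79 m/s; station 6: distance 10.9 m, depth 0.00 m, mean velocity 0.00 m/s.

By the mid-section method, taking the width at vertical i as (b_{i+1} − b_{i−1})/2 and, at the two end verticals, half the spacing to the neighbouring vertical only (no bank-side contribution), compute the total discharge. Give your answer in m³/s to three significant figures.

9.17 m³/s

w_2 = (3.4 − 0.0)/2 = 1.7 m; q_2 = 0.64 × 1.30 × 1.7 = 1.414 m³/s
w_3 = (4.0 − 1.5)/2 = 1.25 m; q_3 = 0.72 × 2.01 × 1.25 = 1.809 m³/s
w_4 = (4.9 − 3.4)/2 = 0.75 m; q_4 = 0.59 × 1.48 × 0.75 = 0.6549 m³/s
w_5 = (10.9 − 4.0)/2 = 3.45 m; q_5 = 0.79 × 1.94 × 3.45 = 5.287 m³/s
Stations 1, 6 contribute zero (depth or velocity is 0).
Q = Σ qᵢ = 9.166 m³/s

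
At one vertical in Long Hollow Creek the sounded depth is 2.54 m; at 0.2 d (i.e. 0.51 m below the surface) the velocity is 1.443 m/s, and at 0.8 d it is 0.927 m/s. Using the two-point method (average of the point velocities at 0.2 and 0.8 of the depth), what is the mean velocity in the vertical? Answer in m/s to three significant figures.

v̄ = (1.443 + 0.927) / 2 = 1.185 m/s

1.19 m/s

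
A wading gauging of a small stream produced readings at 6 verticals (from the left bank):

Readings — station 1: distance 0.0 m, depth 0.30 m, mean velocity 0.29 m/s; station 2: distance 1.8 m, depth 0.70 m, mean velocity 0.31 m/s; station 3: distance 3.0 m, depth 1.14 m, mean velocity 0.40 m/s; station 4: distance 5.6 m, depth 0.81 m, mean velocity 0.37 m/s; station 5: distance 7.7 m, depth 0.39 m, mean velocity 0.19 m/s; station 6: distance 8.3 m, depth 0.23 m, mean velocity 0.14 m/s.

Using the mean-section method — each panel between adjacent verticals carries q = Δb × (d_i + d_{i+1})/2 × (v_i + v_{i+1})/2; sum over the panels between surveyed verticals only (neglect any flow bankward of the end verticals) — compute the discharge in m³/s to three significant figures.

2.02 m³/s

Panel 1-2: Δb = 1.8 m, d̄ = (0.30+0.70)/2 = 0.5, v̄ = (0.29+0.31)/2 = 0.3 → q = 1.8×0.5×0.3 = 0.2700 m³/s
Panel 2-3: Δb = 1.2 m, d̄ = (0.70+1.14)/2 = 0.92, v̄ = (0.31+0.40)/2 = 0.355 → q = 1.2×0.92×0.355 = 0.3919 m³/s
Panel 3-4: Δb = 2.6 m, d̄ = (1.14+0.81)/2 = 0.975, v̄ = (0.40+0.37)/2 = 0.385 → q = 2.6×0.975×0.385 = 0.9760 m³/s
Panel 4-5: Δb = 2.1 m, d̄ = (0.81+0.39)/2 = 0.6, v̄ = (0.37+0.19)/2 = 0.28 → q = 2.1×0.6×0.28 = 0.3528 m³/s
Panel 5-6: Δb = 0.6 m, d̄ = (0.39+0.23)/2 = 0.31, v̄ = (0.19+0.14)/2 = 0.165 → q = 0.6×0.31×0.165 = 0.03069 m³/s
Q = Σ q = 2.021 m³/s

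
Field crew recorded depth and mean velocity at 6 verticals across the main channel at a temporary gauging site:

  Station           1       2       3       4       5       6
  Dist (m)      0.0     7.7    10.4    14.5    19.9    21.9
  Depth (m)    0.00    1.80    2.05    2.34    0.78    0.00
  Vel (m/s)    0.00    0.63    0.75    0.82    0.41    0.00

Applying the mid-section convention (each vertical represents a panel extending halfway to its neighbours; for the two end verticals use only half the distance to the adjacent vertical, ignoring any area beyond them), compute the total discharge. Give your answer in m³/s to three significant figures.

w_2 = (10.4 − 0.0)/2 = 5.2 m; q_2 = 0.63 × 1.80 × 5.2 = 5.897 m³/s
w_3 = (14.5 − 7.7)/2 = 3.4 m; q_3 = 0.75 × 2.05 × 3.4 = 5.228 m³/s
w_4 = (19.9 − 10.4)/2 = 4.75 m; q_4 = 0.82 × 2.34 × 4.75 = 9.114 m³/s
w_5 = (21.9 − 14.5)/2 = 3.7 m; q_5 = 0.41 × 0.78 × 3.7 = 1.183 m³/s
Stations 1, 6 contribute zero (depth or velocity is 0).
Q = Σ qᵢ = 21.42 m³/s

21.4 m³/s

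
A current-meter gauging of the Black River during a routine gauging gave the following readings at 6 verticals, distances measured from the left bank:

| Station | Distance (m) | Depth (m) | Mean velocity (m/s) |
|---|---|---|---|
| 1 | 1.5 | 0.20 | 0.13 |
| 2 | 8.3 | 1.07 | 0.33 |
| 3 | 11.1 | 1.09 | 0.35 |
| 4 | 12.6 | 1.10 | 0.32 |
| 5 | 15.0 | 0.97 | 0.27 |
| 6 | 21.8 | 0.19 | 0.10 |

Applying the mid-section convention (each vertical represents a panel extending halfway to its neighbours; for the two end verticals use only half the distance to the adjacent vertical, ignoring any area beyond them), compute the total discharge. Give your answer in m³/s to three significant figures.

4.56 m³/s

w_1 = (8.3 − 1.5)/2 = 3.4 m; q_1 = 0.13 × 0.20 × 3.4 = 0.08840 m³/s
w_2 = (11.1 − 1.5)/2 = 4.8 m; q_2 = 0.33 × 1.07 × 4.8 = 1.695 m³/s
w_3 = (12.6 − 8.3)/2 = 2.15 m; q_3 = 0.35 × 1.09 × 2.15 = 0.8202 m³/s
w_4 = (15.0 − 11.1)/2 = 1.95 m; q_4 = 0.32 × 1.10 × 1.95 = 0.6864 m³/s
w_5 = (21.8 − 12.6)/2 = 4.6 m; q_5 = 0.27 × 0.97 × 4.6 = 1.205 m³/s
w_6 = (21.8 − 15.0)/2 = 3.4 m; q_6 = 0.10 × 0.19 × 3.4 = 0.06460 m³/s
Q = Σ qᵢ = 4.559 m³/s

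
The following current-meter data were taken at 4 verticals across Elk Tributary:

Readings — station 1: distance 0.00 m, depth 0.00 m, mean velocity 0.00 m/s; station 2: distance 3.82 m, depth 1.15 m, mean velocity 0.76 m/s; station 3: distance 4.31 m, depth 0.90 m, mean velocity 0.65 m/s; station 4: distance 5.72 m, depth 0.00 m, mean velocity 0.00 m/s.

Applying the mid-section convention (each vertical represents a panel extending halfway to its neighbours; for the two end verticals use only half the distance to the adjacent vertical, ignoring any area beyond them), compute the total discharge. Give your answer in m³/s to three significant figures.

2.44 m³/s

w_2 = (4.31 − 0.00)/2 = 2.155 m; q_2 = 0.76 × 1.15 × 2.155 = 1.883 m³/s
w_3 = (5.72 − 3.82)/2 = 0.95 m; q_3 = 0.65 × 0.90 × 0.95 = 0.5558 m³/s
Stations 1, 4 contribute zero (depth or velocity is 0).
Q = Σ qᵢ = 2.439 m³/s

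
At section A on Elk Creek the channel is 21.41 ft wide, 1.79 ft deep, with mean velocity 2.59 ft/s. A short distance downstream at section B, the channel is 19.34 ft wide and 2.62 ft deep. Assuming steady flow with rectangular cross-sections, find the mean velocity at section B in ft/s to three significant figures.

1.96 ft/s

Q = A₁V₁ = (21.41×1.79) × 2.59 = 99.26 ft³/s
A₂ = 19.34 × 2.62 = 50.67 ft²
V₂ = Q/A₂ = 99.26/50.67 = 1.959 ft/s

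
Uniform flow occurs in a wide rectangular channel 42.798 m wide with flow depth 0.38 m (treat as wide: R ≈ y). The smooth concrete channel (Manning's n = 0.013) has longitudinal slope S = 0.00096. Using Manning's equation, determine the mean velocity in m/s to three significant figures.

A = b·y = 42.798 × 0.38 = 16.26 m²
Wide channel: R ≈ y = 0.38 m
Q = (1/n)·A·R^(2/3)·S^(1/2) = (1/0.013) × 16.26 × 0.3800^(2/3) × 0.00096^(1/2) = 20.34 m³/s
V = Q/A = 20.34/16.26 = 1.250 m/s

1.25 m/s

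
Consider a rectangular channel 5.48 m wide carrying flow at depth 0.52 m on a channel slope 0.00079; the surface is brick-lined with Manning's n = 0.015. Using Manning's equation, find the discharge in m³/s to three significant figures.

3.08 m³/s

A = b·y = 5.48 × 0.52 = 2.850 m²
P = b + 2y = 5.48 + 2×0.52 = 6.520 m
R = A/P = 2.850/6.520 = 0.4371 m
Q = (1/n)·A·R^(2/3)·S^(1/2) = (1/0.015) × 2.850 × 0.4371^(2/3) × 0.00079^(1/2) = 3.075 m³/s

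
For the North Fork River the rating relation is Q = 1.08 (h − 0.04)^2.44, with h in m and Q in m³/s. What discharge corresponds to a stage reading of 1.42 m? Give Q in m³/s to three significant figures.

2.37 m³/s

Q = 1.08 × (1.42 − 0.04)^2.44 = 1.08 × 1.38^2.44 = 2.370 m³/s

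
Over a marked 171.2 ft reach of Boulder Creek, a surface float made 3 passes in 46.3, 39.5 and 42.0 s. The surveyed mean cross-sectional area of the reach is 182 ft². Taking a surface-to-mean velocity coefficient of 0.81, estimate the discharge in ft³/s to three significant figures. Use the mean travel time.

t̄ = (46.3 + 39.5 + 42.0) / 3 = 42.6 s
v_surface = L / t̄ = 171.2 / 42.6 = 4.019 ft/s
v_mean = 0.81 × 4.019 = 3.255 ft/s
Q = A × v_mean = 182 × 3.255 = 592.4 ft³/s

592 ft³/s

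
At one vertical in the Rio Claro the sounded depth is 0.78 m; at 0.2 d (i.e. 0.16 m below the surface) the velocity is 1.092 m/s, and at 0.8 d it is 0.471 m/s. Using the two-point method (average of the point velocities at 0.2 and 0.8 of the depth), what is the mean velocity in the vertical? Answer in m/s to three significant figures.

v̄ = (1.092 + 0.471) / 2 = 0.7815 m/s

0.782 m/s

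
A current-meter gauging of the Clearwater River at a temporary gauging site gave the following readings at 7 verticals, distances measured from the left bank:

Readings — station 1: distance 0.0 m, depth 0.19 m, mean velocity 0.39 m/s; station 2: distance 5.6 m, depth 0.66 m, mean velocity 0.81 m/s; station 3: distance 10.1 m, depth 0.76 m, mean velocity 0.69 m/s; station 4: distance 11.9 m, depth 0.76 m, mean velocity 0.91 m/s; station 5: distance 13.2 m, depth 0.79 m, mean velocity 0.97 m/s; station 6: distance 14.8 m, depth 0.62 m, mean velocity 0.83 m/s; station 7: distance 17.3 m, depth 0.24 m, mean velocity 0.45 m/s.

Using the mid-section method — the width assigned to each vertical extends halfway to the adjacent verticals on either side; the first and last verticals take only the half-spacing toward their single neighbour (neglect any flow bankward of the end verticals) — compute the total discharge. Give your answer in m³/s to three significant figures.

7.93 m³/s

w_1 = (5.6 − 0.0)/2 = 2.8 m; q_1 = 0.39 × 0.19 × 2.8 = 0.2075 m³/s
w_2 = (10.1 − 0.0)/2 = 5.05 m; q_2 = 0.81 × 0.66 × 5.05 = 2.700 m³/s
w_3 = (11.9 − 5.6)/2 = 3.15 m; q_3 = 0.69 × 0.76 × 3.15 = 1.652 m³/s
w_4 = (13.2 − 10.1)/2 = 1.55 m; q_4 = 0.91 × 0.76 × 1.55 = 1.072 m³/s
w_5 = (14.8 − 11.9)/2 = 1.45 m; q_5 = 0.97 × 0.79 × 1.45 = 1.111 m³/s
w_6 = (17.3 − 13.2)/2 = 2.05 m; q_6 = 0.83 × 0.62 × 2.05 = 1.055 m³/s
w_7 = (17.3 − 14.8)/2 = 1.25 m; q_7 = 0.45 × 0.24 × 1.25 = 0.1350 m³/s
Q = Σ qᵢ = 7.932 m³/s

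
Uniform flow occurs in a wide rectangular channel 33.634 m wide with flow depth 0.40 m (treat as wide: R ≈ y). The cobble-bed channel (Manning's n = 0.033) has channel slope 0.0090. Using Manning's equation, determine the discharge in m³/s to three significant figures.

21.0 m³/s

A = b·y = 33.634 × 0.40 = 13.45 m²
Wide channel: R ≈ y = 0.40 m
Q = (1/n)·A·R^(2/3)·S^(1/2) = (1/0.033) × 13.45 × 0.4000^(2/3) × 0.0090^(1/2) = 21.00 m³/s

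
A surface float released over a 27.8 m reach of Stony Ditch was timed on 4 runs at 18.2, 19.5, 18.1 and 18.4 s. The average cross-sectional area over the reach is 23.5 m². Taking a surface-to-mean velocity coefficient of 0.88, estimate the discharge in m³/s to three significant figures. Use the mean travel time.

31.0 m³/s

t̄ = (18.2 + 19.5 + 18.1 + 18.4) / 4 = 18.55 s
v_surface = L / t̄ = 27.8 / 18.55 = 1.499 m/s
v_mean = 0.88 × 1.499 = 1.319 m/s
Q = A × v_mean = 23.5 × 1.319 = 30.99 m³/s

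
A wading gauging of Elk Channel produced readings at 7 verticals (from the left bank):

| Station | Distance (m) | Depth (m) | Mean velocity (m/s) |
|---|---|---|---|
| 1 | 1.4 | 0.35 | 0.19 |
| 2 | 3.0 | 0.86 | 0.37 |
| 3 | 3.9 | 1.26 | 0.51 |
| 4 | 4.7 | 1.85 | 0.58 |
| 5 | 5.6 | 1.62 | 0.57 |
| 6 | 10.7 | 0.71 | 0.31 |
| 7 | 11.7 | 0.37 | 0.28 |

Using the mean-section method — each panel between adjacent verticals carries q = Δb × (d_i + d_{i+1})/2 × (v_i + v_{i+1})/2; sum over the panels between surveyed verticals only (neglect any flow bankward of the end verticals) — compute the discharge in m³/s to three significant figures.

5.04 m³/s

Panel 1-2: Δb = 1.6 m, d̄ = (0.35+0.86)/2 = 0.605, v̄ = (0.19+0.37)/2 = 0.28 → q = 1.6×0.605×0.28 = 0.2710 m³/s
Panel 2-3: Δb = 0.9 m, d̄ = (0.86+1.26)/2 = 1.06, v̄ = (0.37+0.51)/2 = 0.44 → q = 0.9×1.06×0.44 = 0.4198 m³/s
Panel 3-4: Δb = 0.8 m, d̄ = (1.26+1.85)/2 = 1.555, v̄ = (0.51+0.58)/2 = 0.545 → q = 0.8×1.555×0.545 = 0.6780 m³/s
Panel 4-5: Δb = 0.9 m, d̄ = (1.85+1.62)/2 = 1.735, v̄ = (0.58+0.57)/2 = 0.575 → q = 0.9×1.735×0.575 = 0.8979 m³/s
Panel 5-6: Δb = 5.1 m, d̄ = (1.62+0.71)/2 = 1.165, v̄ = (0.57+0.31)/2 = 0.44 → q = 5.1×1.165×0.44 = 2.614 m³/s
Panel 6-7: Δb = 1 m, d̄ = (0.71+0.37)/2 = 0.54, v̄ = (0.31+0.28)/2 = 0.295 → q = 1×0.54×0.295 = 0.1593 m³/s
Q = Σ q = 5.040 m³/s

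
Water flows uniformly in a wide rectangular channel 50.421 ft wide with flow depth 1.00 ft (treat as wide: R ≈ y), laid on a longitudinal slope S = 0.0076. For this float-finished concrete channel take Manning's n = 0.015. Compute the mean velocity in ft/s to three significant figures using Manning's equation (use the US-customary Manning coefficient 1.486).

8.64 ft/s

A = b·y = 50.421 × 1.00 = 50.42 ft²
Wide channel: R ≈ y = 1.00 ft
Q = (1.486/n)·A·R^(2/3)·S^(1/2) = (1.486/0.015) × 50.42 × 1.000^(2/3) × 0.0076^(1/2) = 435.5 ft³/s
V = Q/A = 435.5/50.42 = 8.636 ft/s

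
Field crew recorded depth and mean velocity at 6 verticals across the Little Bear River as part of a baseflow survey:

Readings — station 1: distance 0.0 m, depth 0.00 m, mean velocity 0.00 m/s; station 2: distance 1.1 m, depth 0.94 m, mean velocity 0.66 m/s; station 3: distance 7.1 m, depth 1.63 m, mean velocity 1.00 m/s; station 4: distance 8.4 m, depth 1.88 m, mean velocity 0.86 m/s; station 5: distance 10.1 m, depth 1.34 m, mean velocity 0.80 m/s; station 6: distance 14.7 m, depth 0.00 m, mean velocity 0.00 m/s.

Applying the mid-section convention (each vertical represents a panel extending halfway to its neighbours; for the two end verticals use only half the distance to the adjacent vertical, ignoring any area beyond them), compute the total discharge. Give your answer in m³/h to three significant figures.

w_2 = (7.1 − 0.0)/2 = 3.55 m; q_2 = 0.66 × 0.94 × 3.55 = 2.202 m³/s
w_3 = (8.4 − 1.1)/2 = 3.65 m; q_3 = 1.00 × 1.63 × 3.65 = 5.950 m³/s
w_4 = (10.1 − 7.1)/2 = 1.5 m; q_4 = 0.86 × 1.88 × 1.5 = 2.425 m³/s
w_5 = (14.7 − 8.4)/2 = 3.15 m; q_5 = 0.80 × 1.34 × 3.15 = 3.377 m³/s
Stations 1, 6 contribute zero (depth or velocity is 0).
Q = Σ qᵢ = 13.95 m³/s
= 13.95 × 3600 = 50230 m³/h

50200 m³/h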